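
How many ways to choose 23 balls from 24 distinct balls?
C(24,23) = 24!/(23!×1!) = 24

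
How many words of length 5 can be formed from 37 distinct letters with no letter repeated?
P(37,5) = 37!/(37-5)! = 52307640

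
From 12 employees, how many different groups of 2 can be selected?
C(12,2) = 12!/(2!×10!) = 66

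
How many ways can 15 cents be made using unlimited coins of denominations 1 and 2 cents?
Coefficient of x^15 in 1/(1-x^1) · 1/(1-x^2). Use j coins of 2 for j = 0..⌊15/2⌋ = 7, the rest in 1s: 7 + 1 = 8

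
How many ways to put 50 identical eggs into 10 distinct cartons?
C(50+10-1, 10-1) = C(59, 9) = 12565671261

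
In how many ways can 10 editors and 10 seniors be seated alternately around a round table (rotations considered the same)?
Fix one of the editors: (10-1)! ways for the remaining editors, × 10! ways for the seniors = 362880 × 3628800 = 1316818944000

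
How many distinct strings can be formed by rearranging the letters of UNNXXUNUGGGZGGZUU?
17! / (5! × 2! × 3! × 5! × 2!) = 1029188160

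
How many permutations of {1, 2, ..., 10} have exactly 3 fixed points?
Choose the 3 fixed points C(10,3) = 120, derange the rest: !7 = Σ_{j=0}^{7} (-1)^j·7!/j! = 5040 - 5040 + 2520 - 840 + 210 - 42 + 7 - 1 = 1854. Product = 120 × 1854 = 222480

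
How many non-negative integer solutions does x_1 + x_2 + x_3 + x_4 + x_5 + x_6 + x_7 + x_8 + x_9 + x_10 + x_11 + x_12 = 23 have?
C(23+12-1, 12-1) = C(34, 11) = 286097760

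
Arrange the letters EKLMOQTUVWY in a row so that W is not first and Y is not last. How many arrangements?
By inclusion-exclusion: 11! - 2×(11-1)! + (11-2)! = 39916800 - 7257600 + 362880 = 33022080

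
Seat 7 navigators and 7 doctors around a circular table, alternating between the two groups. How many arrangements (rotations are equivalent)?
Fix one of the navigators: (7-1)! ways for the remaining navigators, × 7! ways for the doctors = 720 × 5040 = 3628800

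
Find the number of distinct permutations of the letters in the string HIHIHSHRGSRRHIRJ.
16! / (5! × 4! × 1! × 1! × 3! × 2!) = 605404800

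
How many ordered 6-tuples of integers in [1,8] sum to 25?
Coefficient of x^25 in (x + x² + ... + x^8)^6. By inclusion-exclusion on dice exceeding 8: Σ_j (-1)^j C(6,j)·C(25-1-8j, 5) = C(6,0)·C(24,5) - C(6,1)·C(16,5) + C(6,2)·C(8,5) = 1·42504 - 6·4368 + 15·56 = 17136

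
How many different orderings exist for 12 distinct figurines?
12! = 479001600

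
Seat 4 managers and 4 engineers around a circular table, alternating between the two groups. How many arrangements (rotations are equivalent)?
Fix one of the managers: (4-1)! ways for the remaining managers, × 4! ways for the engineers = 6 × 24 = 144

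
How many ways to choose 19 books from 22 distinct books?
C(22,19) = 22!/(19!×3!) = 1540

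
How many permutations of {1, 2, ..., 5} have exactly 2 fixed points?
Choose the 2 fixed points C(5,2) = 10, derange the rest: !3 = Σ_{j=0}^{3} (-1)^j·3!/j! = 6 - 6 + 3 - 1 = 2. Product = 10 × 2 = 20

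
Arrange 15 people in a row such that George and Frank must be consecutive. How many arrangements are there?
Treat the 2 as one block: (15-2+1)! × 2! = 87178291200 × 2 = 174356582400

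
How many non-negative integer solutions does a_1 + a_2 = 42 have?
C(42+2-1, 2-1) = C(43, 1) = 43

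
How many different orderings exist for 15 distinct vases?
15! = 1307674368000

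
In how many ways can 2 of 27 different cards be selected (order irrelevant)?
C(27,2) = 27!/(2!×25!) = 351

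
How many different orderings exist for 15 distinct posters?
15! = 1307674368000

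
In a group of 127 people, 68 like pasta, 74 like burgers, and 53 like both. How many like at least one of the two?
|A∪B| = |A| + |B| - |A∩B| = 68 + 74 - 53 = 89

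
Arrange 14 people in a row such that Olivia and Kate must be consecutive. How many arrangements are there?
Treat the 2 as one block: (14-2+1)! × 2! = 6227020800 × 2 = 12454041600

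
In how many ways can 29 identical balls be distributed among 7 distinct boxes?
C(29+7-1, 7-1) = C(35, 6) = 1623160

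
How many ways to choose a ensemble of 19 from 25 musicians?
C(25,19) = 25!/(19!×6!) = 177100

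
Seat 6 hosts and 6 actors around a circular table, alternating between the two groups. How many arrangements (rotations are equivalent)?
Fix one of the hosts: (6-1)! ways for the remaining hosts, × 6! ways for the actors = 120 × 720 = 86400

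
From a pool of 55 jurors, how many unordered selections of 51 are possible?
C(55,51) = 55!/(51!×4!) = 341055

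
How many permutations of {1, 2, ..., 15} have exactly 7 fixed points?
Choose the 7 fixed points C(15,7) = 6435, derange the rest: !8 = Σ_{j=0}^{8} (-1)^j·8!/j! = 40320 - 40320 + 20160 - 6720 + 1680 - 336 + 56 - 8 + 1 = 14833. Product = 6435 × 14833 = 95450355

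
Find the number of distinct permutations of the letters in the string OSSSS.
5! / (4! × 1!) = 5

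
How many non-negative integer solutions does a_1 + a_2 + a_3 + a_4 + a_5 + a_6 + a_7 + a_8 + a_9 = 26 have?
C(26+9-1, 9-1) = C(34, 8) = 18156204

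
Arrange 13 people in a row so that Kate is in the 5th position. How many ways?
Fix one position: (13-1)! = 479001600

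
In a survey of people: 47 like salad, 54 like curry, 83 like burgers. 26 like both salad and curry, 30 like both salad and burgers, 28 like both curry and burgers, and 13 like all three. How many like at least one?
|A∪B∪C| = 47+54+83-26-30-28+13 = 113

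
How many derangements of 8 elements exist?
!8 = Σ_{j=0}^{8} (-1)^j·8!/j! = 40320 - 40320 + 20160 - 6720 + 1680 - 336 + 56 - 8 + 1 = 14833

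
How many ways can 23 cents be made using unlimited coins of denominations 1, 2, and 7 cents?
Coefficient of x^23 in 1/(1-x^1) · 1/(1-x^2) · 1/(1-x^7). Case on j = number of 7-cent coins (j = 0..3); remainder r = 23 - 7j is made from {1,2} in ⌊r/2⌋+1 ways. r = 23, 16, 9, 2 → 12 + 9 + 5 + 2 = 28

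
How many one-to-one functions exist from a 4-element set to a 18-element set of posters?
P(18,4) = 18!/(18-4)! = 73440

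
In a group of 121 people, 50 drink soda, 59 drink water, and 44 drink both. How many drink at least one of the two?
|A∪B| = |A| + |B| - |A∩B| = 50 + 59 - 44 = 65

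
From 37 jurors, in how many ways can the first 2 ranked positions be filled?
P(37,2) = 37!/(37-2)! = 1332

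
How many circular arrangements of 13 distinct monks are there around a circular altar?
Circular: fix one position, arrange the rest. (13-1)! = 479001600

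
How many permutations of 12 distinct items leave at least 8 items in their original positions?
Exactly j fixed points: C(12,j)·!(12-j); sum over j ≥ 8 (derangement numbers via !m = (m-1)·(!(m-1) + !(m-2)): !0..!4 = 1, 0, 1, 2, 9). Σ_{j=8}^{12} C(12,j)·!(12-j) = C(12,8)·!4 + C(12,9)·!3 + C(12,10)·!2 + C(12,11)·!1 + C(12,12)·!0 = 495·9 + 220·2 + 66·1 + 12·0 + 1·1 = 4962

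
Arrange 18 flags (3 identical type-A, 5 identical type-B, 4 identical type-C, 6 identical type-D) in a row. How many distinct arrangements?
18! / (3! × 5! × 4! × 6!) = 514594080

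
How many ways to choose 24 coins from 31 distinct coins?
C(31,24) = 31!/(24!×7!) = 2629575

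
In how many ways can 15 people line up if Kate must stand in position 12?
Fix one position: (15-1)! = 87178291200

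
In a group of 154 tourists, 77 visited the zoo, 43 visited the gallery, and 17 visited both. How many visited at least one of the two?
|A∪B| = |A| + |B| - |A∩B| = 77 + 43 - 17 = 103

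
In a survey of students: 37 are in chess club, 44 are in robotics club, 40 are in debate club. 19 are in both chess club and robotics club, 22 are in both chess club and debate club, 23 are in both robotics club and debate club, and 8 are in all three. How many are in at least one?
|A∪B∪C| = 37+44+40-19-22-23+8 = 65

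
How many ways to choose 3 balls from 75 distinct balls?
C(75,3) = 75!/(3!×72!) = 67525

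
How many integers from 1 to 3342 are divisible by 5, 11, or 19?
⌊3342/5⌋+⌊3342/11⌋+⌊3342/19⌋ - ⌊3342/55⌋-⌊3342/95⌋-⌊3342/209⌋ + ⌊3342/1045⌋ = 668+303+175 - 60-35-15 + 3 = 1039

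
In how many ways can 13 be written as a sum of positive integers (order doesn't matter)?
Pentagonal recurrence p(n) = p(n-1) + p(n-2) - p(n-5) - p(n-7) + p(n-12) + p(n-15) - ... gives p(0..12) = 1, 1, 2, 3, 5, 7, 11, 15, 22, 30, 42, 56, 77. p(13) = p(12) + p(11) - p(8) - p(6) + p(1) = 77 + 56 - 22 - 11 + 1 = 101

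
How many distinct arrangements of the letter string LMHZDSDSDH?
10! / (1! × 1! × 3! × 2! × 2! × 1!) = 151200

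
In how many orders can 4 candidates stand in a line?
4! = 24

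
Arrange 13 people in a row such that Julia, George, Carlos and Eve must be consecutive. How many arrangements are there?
Treat the 4 as one block: (13-4+1)! × 4! = 3628800 × 24 = 87091200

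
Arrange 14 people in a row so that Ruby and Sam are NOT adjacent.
Total - adjacent = 14! - (14-1)!×2 = 87178291200 - 12454041600 = 74724249600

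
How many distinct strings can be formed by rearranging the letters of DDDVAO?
6! / (1! × 1! × 1! × 3!) = 120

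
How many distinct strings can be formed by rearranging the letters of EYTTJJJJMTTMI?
13! / (2! × 1! × 1! × 1! × 4! × 4!) = 5405400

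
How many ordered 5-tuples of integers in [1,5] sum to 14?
Coefficient of x^14 in (x + x² + ... + x^5)^5. By inclusion-exclusion on dice exceeding 5: Σ_j (-1)^j C(5,j)·C(14-1-5j, 4) = C(5,0)·C(13,4) - C(5,1)·C(8,4) = 1·715 - 5·70 = 365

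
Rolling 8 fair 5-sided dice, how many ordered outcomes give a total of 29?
Coefficient of x^29 in (x + x² + ... + x^5)^8. By inclusion-exclusion on dice exceeding 5: Σ_j (-1)^j C(8,j)·C(29-1-5j, 7) = C(8,0)·C(28,7) - C(8,1)·C(23,7) + C(8,2)·C(18,7) - C(8,3)·C(13,7) + C(8,4)·C(8,7) = 1·1184040 - 8·245157 + 28·31824 - 56·1716 + 70·8 = 18320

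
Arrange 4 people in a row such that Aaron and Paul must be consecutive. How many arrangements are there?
Treat the 2 as one block: (4-2+1)! × 2! = 6 × 2 = 12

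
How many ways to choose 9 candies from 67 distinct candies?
C(67,9) = 67!/(9!×58!) = 42757703560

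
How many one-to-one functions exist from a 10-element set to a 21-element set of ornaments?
P(21,10) = 21!/(21-10)! = 1279935820800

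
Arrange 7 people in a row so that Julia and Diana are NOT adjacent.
Total - adjacent = 7! - (7-1)!×2 = 5040 - 1440 = 3600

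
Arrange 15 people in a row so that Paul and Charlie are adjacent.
Treat as block: (15-1)! × 2! = 87178291200 × 2 = 174356582400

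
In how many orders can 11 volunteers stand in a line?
11! = 39916800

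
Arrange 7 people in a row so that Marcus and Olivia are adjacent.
Treat as block: (7-1)! × 2! = 720 × 2 = 1440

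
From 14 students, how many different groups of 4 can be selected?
C(14,4) = 14!/(4!×10!) = 1001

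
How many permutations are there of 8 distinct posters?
8! = 40320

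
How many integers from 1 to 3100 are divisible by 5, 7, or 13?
⌊3100/5⌋+⌊3100/7⌋+⌊3100/13⌋ - ⌊3100/35⌋-⌊3100/65⌋-⌊3100/91⌋ + ⌊3100/455⌋ = 620+442+238 - 88-47-34 + 6 = 1137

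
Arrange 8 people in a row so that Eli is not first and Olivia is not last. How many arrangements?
By inclusion-exclusion: 8! - 2×(8-1)! + (8-2)! = 40320 - 10080 + 720 = 30960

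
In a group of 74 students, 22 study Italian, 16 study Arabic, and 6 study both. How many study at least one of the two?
|A∪B| = |A| + |B| - |A∩B| = 22 + 16 - 6 = 32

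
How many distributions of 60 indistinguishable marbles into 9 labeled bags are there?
C(60+9-1, 9-1) = C(68, 8) = 7392009768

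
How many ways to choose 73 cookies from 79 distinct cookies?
C(79,73) = 79!/(73!×6!) = 277962685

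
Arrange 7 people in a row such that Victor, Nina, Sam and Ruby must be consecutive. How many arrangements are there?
Treat the 4 as one block: (7-4+1)! × 4! = 24 × 24 = 576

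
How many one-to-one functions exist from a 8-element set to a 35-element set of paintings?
P(35,8) = 35!/(35-8)! = 948964262400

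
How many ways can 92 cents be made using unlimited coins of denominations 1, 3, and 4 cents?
Coefficient of x^92 in 1/(1-x^1) · 1/(1-x^3) · 1/(1-x^4). Case on j = number of 4-cent coins (j = 0..23); remainder r = 92 - 4j is made from {1,3} in ⌊r/3⌋+1 ways. r = 92, 88, 84, 80, 76, 72, 68, 64, 60, 56, 52, 48, 44, 40, 36, 32, 28, 24, 20, 16, 12, 8, 4, 0 → 31 + 30 + 29 + 27 + 26 + 25 + 23 + 22 + 21 + 19 + 18 + 17 + 15 + 14 + 13 + 11 + 10 + 9 + 7 + 6 + 5 + 3 + 2 + 1 = 384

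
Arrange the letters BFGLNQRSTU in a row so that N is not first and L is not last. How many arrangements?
By inclusion-exclusion: 10! - 2×(10-1)! + (10-2)! = 3628800 - 725760 + 40320 = 2943360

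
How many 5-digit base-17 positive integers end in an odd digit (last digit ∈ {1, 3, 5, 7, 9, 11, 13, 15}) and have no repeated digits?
Last∈{1,3,5,7,9,11,13,15}. Last=0: 0. Last nonzero: 8×15×P(15,3) = 327600. Total = 327600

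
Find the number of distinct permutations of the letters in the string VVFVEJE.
7! / (1! × 3! × 1! × 2!) = 420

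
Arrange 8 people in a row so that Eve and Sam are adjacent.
Treat as block: (8-1)! × 2! = 5040 × 2 = 10080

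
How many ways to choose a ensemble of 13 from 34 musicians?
C(34,13) = 34!/(13!×21!) = 927983760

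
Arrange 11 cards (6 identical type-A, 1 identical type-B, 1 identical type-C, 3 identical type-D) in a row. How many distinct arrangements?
11! / (6! × 1! × 1! × 3!) = 9240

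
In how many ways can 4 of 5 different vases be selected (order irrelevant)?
C(5,4) = 5!/(4!×1!) = 5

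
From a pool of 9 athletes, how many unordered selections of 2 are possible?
C(9,2) = 9!/(2!×7!) = 36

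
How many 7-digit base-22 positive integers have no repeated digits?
First digit: 21 choices (nonzero). Then descending: 21 × 21 × 20 × 19 × 18 × 17 × 16 = 820471680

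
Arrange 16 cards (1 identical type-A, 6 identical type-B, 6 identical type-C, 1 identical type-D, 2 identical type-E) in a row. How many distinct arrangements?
16! / (1! × 6! × 6! × 1! × 2!) = 20180160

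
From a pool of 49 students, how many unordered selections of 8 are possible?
C(49,8) = 49!/(8!×41!) = 450978066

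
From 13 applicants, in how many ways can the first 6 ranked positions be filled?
P(13,6) = 13!/(13-6)! = 1235520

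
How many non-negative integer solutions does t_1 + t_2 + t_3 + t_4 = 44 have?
C(44+4-1, 4-1) = C(47, 3) = 16215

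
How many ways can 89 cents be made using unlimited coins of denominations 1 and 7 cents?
Coefficient of x^89 in 1/(1-x^1) · 1/(1-x^7). Use j coins of 7 for j = 0..⌊89/7⌋ = 12, the rest in 1s: 12 + 1 = 13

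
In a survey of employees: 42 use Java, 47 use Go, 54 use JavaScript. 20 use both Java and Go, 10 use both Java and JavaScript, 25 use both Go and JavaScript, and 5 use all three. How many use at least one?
|A∪B∪C| = 42+47+54-20-10-25+5 = 93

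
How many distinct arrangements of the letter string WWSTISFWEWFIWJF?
15! / (1! × 1! × 5! × 1! × 2! × 2! × 3!) = 454053600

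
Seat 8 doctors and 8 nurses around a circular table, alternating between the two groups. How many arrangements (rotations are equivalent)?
Fix one of the doctors: (8-1)! ways for the remaining doctors, × 8! ways for the nurses = 5040 × 40320 = 203212800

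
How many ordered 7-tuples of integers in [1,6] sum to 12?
Coefficient of x^12 in (x + x² + ... + x^6)^7. By inclusion-exclusion on dice exceeding 6: Σ_j (-1)^j C(7,j)·C(12-1-6j, 6) = C(7,0)·C(11,6) = 1·462 = 462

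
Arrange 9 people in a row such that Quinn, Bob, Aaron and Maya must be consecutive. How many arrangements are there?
Treat the 4 as one block: (9-4+1)! × 4! = 720 × 24 = 17280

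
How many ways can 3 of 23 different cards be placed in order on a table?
P(23,3) = 23!/(23-3)! = 10626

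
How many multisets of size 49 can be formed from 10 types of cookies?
C(49+10-1, 10-1) = C(58, 9) = 10648873950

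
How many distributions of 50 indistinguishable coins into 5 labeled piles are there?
C(50+5-1, 5-1) = C(54, 4) = 316251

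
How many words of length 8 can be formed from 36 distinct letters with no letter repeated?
P(36,8) = 36!/(36-8)! = 1220096908800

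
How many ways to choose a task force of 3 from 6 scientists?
C(6,3) = 6!/(3!×3!) = 20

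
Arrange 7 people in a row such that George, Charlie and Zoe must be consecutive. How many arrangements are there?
Treat the 3 as one block: (7-3+1)! × 3! = 120 × 6 = 720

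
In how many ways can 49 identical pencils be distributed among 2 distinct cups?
C(49+2-1, 2-1) = C(50, 1) = 50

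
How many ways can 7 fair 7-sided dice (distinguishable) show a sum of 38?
Coefficient of x^38 in (x + x² + ... + x^7)^7. By inclusion-exclusion on dice exceeding 7: Σ_j (-1)^j C(7,j)·C(38-1-7j, 6) = C(7,0)·C(37,6) - C(7,1)·C(30,6) + C(7,2)·C(23,6) - C(7,3)·C(16,6) + C(7,4)·C(9,6) = 1·2324784 - 7·593775 + 21·100947 - 35·8008 + 35·84 = 10906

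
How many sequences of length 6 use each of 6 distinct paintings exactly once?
6! = 720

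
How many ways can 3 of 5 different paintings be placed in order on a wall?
P(5,3) = 5!/(5-3)! = 60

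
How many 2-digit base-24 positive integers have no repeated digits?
First digit: 23 choices (nonzero). Then descending: 23 × 23 = 529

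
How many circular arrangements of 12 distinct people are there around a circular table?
Circular: fix one position, arrange the rest. (12-1)! = 39916800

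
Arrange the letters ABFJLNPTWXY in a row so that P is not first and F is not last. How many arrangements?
By inclusion-exclusion: 11! - 2×(11-1)! + (11-2)! = 39916800 - 7257600 + 362880 = 33022080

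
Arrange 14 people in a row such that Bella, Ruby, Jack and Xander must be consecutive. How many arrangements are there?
Treat the 4 as one block: (14-4+1)! × 4! = 39916800 × 24 = 958003200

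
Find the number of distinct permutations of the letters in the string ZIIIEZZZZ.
9! / (5! × 1! × 3!) = 504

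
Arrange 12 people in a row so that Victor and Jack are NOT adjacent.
Total - adjacent = 12! - (12-1)!×2 = 479001600 - 79833600 = 399168000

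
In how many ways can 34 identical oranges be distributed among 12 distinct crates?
C(34+12-1, 12-1) = C(45, 11) = 10150595910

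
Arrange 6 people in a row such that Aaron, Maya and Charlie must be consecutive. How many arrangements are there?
Treat the 3 as one block: (6-3+1)! × 3! = 24 × 6 = 144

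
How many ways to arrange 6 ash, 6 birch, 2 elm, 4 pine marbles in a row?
18! / (6! × 6! × 2! × 4!) = 257297040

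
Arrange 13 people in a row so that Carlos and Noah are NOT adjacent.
Total - adjacent = 13! - (13-1)!×2 = 6227020800 - 958003200 = 5269017600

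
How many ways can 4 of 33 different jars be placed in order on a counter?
P(33,4) = 33!/(33-4)! = 982080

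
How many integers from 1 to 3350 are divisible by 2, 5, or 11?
⌊3350/2⌋+⌊3350/5⌋+⌊3350/11⌋ - ⌊3350/10⌋-⌊3350/22⌋-⌊3350/55⌋ + ⌊3350/110⌋ = 1675+670+304 - 335-152-60 + 30 = 2132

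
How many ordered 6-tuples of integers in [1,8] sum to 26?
Coefficient of x^26 in (x + x² + ... + x^8)^6. By inclusion-exclusion on dice exceeding 8: Σ_j (-1)^j C(6,j)·C(26-1-8j, 5) = C(6,0)·C(25,5) - C(6,1)·C(17,5) + C(6,2)·C(9,5) = 1·53130 - 6·6188 + 15·126 = 17892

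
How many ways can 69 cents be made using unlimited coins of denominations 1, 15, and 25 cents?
Coefficient of x^69 in 1/(1-x^1) · 1/(1-x^15) · 1/(1-x^25). Case on j = number of 25-cent coins (j = 0..2); remainder r = 69 - 25j is made from {1,15} in ⌊r/15⌋+1 ways. r = 69, 44, 19 → 5 + 3 + 2 = 10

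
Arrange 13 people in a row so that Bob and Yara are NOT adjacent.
Total - adjacent = 13! - (13-1)!×2 = 6227020800 - 958003200 = 5269017600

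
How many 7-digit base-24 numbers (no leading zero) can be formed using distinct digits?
First digit: 23 choices (nonzero). Then descending: 23 × 23 × 22 × 21 × 20 × 19 × 18 = 1671682320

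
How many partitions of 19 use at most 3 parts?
By conjugation, equals partitions of 19 into parts ≤ 3. Let r_j(i) = number of partitions of i into parts ≤ j, for i = 0..19. r_1(i) = 1 for all i; r_j(i) = r_{j-1}(i) + r_j(i-j). Rows j = 2..3: ≤2: 1 1 2 2 3 3 4 4 5 5 6 6 7 7 8 8 9 9 10 10; ≤3: 1 1 2 3 4 5 7 8 10 12 14 16 19 21 24 27 30 33 37 40. r_3(19) = 40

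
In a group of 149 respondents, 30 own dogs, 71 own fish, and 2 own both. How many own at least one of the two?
|A∪B| = |A| + |B| - |A∩B| = 30 + 71 - 2 = 99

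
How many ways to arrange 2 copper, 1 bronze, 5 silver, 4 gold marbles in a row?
12! / (2! × 1! × 5! × 4!) = 83160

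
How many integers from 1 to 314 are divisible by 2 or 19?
⌊314/2⌋ + ⌊314/19⌋ - ⌊314/38⌋ = 157 + 16 - 8 = 165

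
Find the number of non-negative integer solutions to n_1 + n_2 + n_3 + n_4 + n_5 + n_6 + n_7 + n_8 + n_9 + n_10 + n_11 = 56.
C(56+11-1, 11-1) = C(66, 10) = 210980549208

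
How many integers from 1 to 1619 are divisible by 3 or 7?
⌊1619/3⌋ + ⌊1619/7⌋ - ⌊1619/21⌋ = 539 + 231 - 77 = 693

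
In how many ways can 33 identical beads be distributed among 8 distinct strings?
C(33+8-1, 8-1) = C(40, 7) = 18643560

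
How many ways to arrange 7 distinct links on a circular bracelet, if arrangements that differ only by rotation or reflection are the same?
(7-1)!/2 = 720/2 = 360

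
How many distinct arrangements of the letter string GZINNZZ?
7! / (3! × 1! × 2! × 1!) = 420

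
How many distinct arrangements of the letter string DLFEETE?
7! / (1! × 3! × 1! × 1! × 1!) = 840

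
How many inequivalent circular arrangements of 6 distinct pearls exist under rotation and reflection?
(6-1)!/2 = 120/2 = 60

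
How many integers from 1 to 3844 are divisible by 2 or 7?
⌊3844/2⌋ + ⌊3844/7⌋ - ⌊3844/14⌋ = 1922 + 549 - 274 = 2197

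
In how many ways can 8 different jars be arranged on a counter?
8! = 40320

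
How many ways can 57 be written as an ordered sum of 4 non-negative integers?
C(57+4-1, 4-1) = C(60, 3) = 34220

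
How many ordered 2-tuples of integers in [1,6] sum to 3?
Coefficient of x^3 in (x + x² + ... + x^6)^2. By inclusion-exclusion on dice exceeding 6: Σ_j (-1)^j C(2,j)·C(3-1-6j, 1) = C(2,0)·C(2,1) = 1·2 = 2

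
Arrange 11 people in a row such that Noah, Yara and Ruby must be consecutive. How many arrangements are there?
Treat the 3 as one block: (11-3+1)! × 3! = 362880 × 6 = 2177280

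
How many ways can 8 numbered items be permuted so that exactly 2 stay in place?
Choose the 2 fixed points C(8,2) = 28, derange the rest: !6 = Σ_{j=0}^{6} (-1)^j·6!/j! = 720 - 720 + 360 - 120 + 30 - 6 + 1 = 265. Product = 28 × 265 = 7420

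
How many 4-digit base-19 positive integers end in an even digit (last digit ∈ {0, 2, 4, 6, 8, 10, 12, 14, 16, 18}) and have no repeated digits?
Last∈{0,2,4,6,8,10,12,14,16,18}. Last=0: 4896. Last nonzero: 9×17×P(17,2) = 41616. Total = 46512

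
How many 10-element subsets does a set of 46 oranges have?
C(46,10) = 46!/(10!×36!) = 4076350421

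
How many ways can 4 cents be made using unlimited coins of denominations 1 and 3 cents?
Coefficient of x^4 in 1/(1-x^1) · 1/(1-x^3). Use j coins of 3 for j = 0..⌊4/3⌋ = 1, the rest in 1s: 1 + 1 = 2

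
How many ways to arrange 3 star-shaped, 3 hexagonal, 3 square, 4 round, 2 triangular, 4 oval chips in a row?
19! / (3! × 3! × 3! × 4! × 2! × 4!) = 488864376000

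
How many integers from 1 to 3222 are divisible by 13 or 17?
⌊3222/13⌋ + ⌊3222/17⌋ - ⌊3222/221⌋ = 247 + 189 - 14 = 422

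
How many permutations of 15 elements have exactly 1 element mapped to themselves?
Choose the 1 fixed point C(15,1) = 15, derange the rest: !14 = Σ_{j=0}^{14} (-1)^j·14!/j! = 87178291200 - 87178291200 + 43589145600 - 14529715200 + 3632428800 - 726485760 + 121080960 - 17297280 + 2162160 - 240240 + 24024 - 2184 + 182 - 14 + 1 = 32071101049. Product = 15 × 32071101049 = 481066515735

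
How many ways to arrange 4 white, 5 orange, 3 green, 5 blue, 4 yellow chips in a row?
21! / (4! × 5! × 3! × 5! × 4!) = 1026615189600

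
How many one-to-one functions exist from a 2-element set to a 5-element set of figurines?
P(5,2) = 5!/(5-2)! = 20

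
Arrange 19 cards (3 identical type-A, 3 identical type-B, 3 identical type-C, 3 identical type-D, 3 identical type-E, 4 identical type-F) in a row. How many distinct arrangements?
19! / (3! × 3! × 3! × 3! × 3! × 4!) = 651819168000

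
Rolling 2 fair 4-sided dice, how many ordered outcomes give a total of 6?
Coefficient of x^6 in (x + x² + ... + x^4)^2. By inclusion-exclusion on dice exceeding 4: Σ_j (-1)^j C(2,j)·C(6-1-4j, 1) = C(2,0)·C(5,1) - C(2,1)·C(1,1) = 1·5 - 2·1 = 3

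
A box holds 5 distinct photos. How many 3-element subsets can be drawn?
C(5,3) = 5!/(3!×2!) = 10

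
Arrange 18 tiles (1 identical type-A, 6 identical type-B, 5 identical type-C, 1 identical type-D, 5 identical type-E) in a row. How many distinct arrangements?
18! / (1! × 6! × 5! × 1! × 5!) = 617512896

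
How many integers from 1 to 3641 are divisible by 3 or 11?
⌊3641/3⌋ + ⌊3641/11⌋ - ⌊3641/33⌋ = 1213 + 331 - 110 = 1434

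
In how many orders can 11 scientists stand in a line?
11! = 39916800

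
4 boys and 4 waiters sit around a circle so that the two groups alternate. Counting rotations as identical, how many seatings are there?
Fix one of the boys: (4-1)! ways for the remaining boys, × 4! ways for the waiters = 6 × 24 = 144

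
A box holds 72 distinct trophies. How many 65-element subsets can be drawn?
C(72,65) = 72!/(65!×7!) = 1473109704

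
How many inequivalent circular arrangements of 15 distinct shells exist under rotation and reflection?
(15-1)!/2 = 87178291200/2 = 43589145600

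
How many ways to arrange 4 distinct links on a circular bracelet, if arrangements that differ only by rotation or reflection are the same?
(4-1)!/2 = 6/2 = 3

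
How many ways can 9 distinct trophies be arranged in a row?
9! = 362880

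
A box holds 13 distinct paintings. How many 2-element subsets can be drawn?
C(13,2) = 13!/(2!×11!) = 78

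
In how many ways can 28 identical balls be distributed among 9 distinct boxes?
C(28+9-1, 9-1) = C(36, 8) = 30260340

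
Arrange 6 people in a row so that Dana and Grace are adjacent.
Treat as block: (6-1)! × 2! = 120 × 2 = 240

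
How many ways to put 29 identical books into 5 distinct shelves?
C(29+5-1, 5-1) = C(33, 4) = 40920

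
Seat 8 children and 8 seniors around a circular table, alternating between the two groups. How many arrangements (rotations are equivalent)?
Fix one of the children: (8-1)! ways for the remaining children, × 8! ways for the seniors = 5040 × 40320 = 203212800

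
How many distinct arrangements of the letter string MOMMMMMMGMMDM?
13! / (10! × 1! × 1! × 1!) = 1716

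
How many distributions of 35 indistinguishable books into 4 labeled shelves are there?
C(35+4-1, 4-1) = C(38, 3) = 8436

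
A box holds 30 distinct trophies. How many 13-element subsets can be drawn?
C(30,13) = 30!/(13!×17!) = 119759850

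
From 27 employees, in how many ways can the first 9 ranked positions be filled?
P(27,9) = 27!/(27-9)! = 1700755056000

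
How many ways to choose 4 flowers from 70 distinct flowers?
C(70,4) = 70!/(4!×66!) = 916895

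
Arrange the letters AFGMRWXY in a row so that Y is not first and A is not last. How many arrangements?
By inclusion-exclusion: 8! - 2×(8-1)! + (8-2)! = 40320 - 10080 + 720 = 30960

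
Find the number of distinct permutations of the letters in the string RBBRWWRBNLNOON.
14! / (3! × 3! × 2! × 2! × 3! × 1!) = 100900800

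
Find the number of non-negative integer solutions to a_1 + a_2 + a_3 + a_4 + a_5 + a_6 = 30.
C(30+6-1, 6-1) = C(35, 5) = 324632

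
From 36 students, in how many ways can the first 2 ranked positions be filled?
P(36,2) = 36!/(36-2)! = 1260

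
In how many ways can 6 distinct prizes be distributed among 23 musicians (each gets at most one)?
P(23,6) = 23!/(23-6)! = 72681840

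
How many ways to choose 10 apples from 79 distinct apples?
C(79,10) = 79!/(10!×69!) = 1440680596355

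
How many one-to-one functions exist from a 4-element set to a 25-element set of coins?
P(25,4) = 25!/(25-4)! = 303600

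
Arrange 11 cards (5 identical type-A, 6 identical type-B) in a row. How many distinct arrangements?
11! / (5! × 6!) = 462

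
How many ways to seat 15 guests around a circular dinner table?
Circular: fix one position, arrange the rest. (15-1)! = 87178291200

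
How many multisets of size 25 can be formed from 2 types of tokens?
C(25+2-1, 2-1) = C(26, 1) = 26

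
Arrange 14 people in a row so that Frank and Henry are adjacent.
Treat as block: (14-1)! × 2! = 6227020800 × 2 = 12454041600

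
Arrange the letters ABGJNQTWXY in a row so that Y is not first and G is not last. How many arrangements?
By inclusion-exclusion: 10! - 2×(10-1)! + (10-2)! = 3628800 - 725760 + 40320 = 2943360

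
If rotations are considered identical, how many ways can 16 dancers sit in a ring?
Circular: fix one position, arrange the rest. (16-1)! = 1307674368000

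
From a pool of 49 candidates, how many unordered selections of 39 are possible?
C(49,39) = 49!/(39!×10!) = 8217822536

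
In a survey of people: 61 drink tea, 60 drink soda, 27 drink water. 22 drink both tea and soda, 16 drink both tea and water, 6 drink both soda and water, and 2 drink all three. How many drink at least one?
|A∪B∪C| = 61+60+27-22-16-6+2 = 106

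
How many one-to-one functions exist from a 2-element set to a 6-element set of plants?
P(6,2) = 6!/(6-2)! = 30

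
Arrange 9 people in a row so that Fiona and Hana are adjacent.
Treat as block: (9-1)! × 2! = 40320 × 2 = 80640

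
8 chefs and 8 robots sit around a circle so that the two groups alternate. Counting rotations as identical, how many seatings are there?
Fix one of the chefs: (8-1)! ways for the remaining chefs, × 8! ways for the robots = 5040 × 40320 = 203212800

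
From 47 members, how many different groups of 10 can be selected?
C(47,10) = 47!/(10!×37!) = 5178066751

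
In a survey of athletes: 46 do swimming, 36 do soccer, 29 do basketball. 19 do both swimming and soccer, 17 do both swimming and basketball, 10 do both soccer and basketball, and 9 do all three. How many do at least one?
|A∪B∪C| = 46+36+29-19-17-10+9 = 74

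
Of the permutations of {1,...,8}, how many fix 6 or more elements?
Exactly j fixed points: C(8,j)·!(8-j); sum over j ≥ 6 (derangement numbers via !m = (m-1)·(!(m-1) + !(m-2)): !0..!2 = 1, 0, 1). Σ_{j=6}^{8} C(8,j)·!(8-j) = C(8,6)·!2 + C(8,7)·!1 + C(8,8)·!0 = 28·1 + 8·0 + 1·1 = 29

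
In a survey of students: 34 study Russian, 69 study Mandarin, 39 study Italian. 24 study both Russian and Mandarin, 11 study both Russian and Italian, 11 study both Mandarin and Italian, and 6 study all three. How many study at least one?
|A∪B∪C| = 34+69+39-24-11-11+6 = 102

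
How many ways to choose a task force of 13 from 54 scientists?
C(54,13) = 54!/(13!×41!) = 1108176102180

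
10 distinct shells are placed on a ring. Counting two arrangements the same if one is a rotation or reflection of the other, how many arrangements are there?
(10-1)!/2 = 362880/2 = 181440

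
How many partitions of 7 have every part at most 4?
Let r_j(i) = number of partitions of i into parts ≤ j, for i = 0..7. r_1(i) = 1 for all i; r_j(i) = r_{j-1}(i) + r_j(i-j). Rows j = 2..4: ≤2: 1 1 2 2 3 3 4 4; ≤3: 1 1 2 3 4 5 7 8; ≤4: 1 1 2 3 5 6 9 11. r_4(7) = 11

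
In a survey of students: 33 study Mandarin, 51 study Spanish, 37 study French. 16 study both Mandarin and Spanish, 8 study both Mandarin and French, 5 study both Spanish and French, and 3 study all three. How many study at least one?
|A∪B∪C| = 33+51+37-16-8-5+3 = 95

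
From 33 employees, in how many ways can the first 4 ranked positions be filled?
P(33,4) = 33!/(33-4)! = 982080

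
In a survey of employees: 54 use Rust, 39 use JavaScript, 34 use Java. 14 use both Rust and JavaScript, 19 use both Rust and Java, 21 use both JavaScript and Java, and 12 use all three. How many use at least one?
|A∪B∪C| = 54+39+34-14-19-21+12 = 85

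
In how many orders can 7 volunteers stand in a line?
7! = 5040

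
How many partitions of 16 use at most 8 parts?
By conjugation, equals partitions of 16 into parts ≤ 8. Let r_j(i) = number of partitions of i into parts ≤ j, for i = 0..16. r_1(i) = 1 for all i; r_j(i) = r_{j-1}(i) + r_j(i-j). Rows j = 2..8: ≤2: 1 1 2 2 3 3 4 4 5 5 6 6 7 7 8 8 9; ≤3: 1 1 2 3 4 5 7 8 10 12 14 16 19 21 24 27 30; ≤4: 1 1 2 3 5 6 9 11 15 18 23 27 34 39 47 54 64; ≤5: 1 1 2 3 5 7 10 13 18 23 30 37 47 57 70 84 101; ≤6: 1 1 2 3 5 7 11 14 20 26 35 44 58 71 90 110 136; ≤7: 1 1 2 3 5 7 11 15 21 28 38 49 65 82 105 131 164; ≤8: 1 1 2 3 5 7 11 15 22 29 40 52 70 89 116 146 186. r_8(16) = 186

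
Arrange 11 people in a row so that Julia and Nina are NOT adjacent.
Total - adjacent = 11! - (11-1)!×2 = 39916800 - 7257600 = 32659200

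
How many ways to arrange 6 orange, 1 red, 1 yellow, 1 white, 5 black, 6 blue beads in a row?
20! / (6! × 1! × 1! × 1! × 5! × 6!) = 39109150080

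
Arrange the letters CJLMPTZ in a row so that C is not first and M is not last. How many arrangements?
By inclusion-exclusion: 7! - 2×(7-1)! + (7-2)! = 5040 - 1440 + 120 = 3720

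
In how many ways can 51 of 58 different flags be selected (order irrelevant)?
C(58,51) = 58!/(51!×7!) = 300674088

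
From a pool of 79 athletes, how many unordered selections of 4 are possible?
C(79,4) = 79!/(4!×75!) = 1502501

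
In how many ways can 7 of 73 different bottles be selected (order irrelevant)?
C(73,7) = 73!/(7!×66!) = 1629348612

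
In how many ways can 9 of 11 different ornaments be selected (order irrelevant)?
C(11,9) = 11!/(9!×2!) = 55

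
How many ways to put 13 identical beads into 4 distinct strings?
C(13+4-1, 4-1) = C(16, 3) = 560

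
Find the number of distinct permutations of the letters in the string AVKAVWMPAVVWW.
13! / (3! × 4! × 3! × 1! × 1! × 1!) = 7207200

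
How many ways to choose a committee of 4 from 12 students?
C(12,4) = 12!/(4!×8!) = 495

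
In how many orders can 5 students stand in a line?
5! = 120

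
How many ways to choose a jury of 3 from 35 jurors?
C(35,3) = 35!/(3!×32!) = 6545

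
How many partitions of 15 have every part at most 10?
Let r_j(i) = number of partitions of i into parts ≤ j, for i = 0..15. r_1(i) = 1 for all i; r_j(i) = r_{j-1}(i) + r_j(i-j). Rows j = 2..10: ≤2: 1 1 2 2 3 3 4 4 5 5 6 6 7 7 8 8; ≤3: 1 1 2 3 4 5 7 8 10 12 14 16 19 21 24 27; ≤4: 1 1 2 3 5 6 9 11 15 18 23 27 34 39 47 54; ≤5: 1 1 2 3 5 7 10 13 18 23 30 37 47 57 70 84; ≤6: 1 1 2 3 5 7 11 14 20 26 35 44 58 71 90 110; ≤7: 1 1 2 3 5 7 11 15 21 28 38 49 65 82 105 131; ≤8: 1 1 2 3 5 7 11 15 22 29 40 52 70 89 116 146; ≤9: 1 1 2 3 5 7 11 15 22 30 41 54 73 94 123 157; ≤10: 1 1 2 3 5 7 11 15 22 30 42 55 75 97 128 164. r_10(15) = 164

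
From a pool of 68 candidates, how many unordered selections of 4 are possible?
C(68,4) = 68!/(4!×64!) = 814385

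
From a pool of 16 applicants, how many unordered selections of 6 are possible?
C(16,6) = 16!/(6!×10!) = 8008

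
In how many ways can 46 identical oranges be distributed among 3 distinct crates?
C(46+3-1, 3-1) = C(48, 2) = 1128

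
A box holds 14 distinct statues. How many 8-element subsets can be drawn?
C(14,8) = 14!/(8!×6!) = 3003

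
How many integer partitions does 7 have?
Pentagonal recurrence p(n) = p(n-1) + p(n-2) - p(n-5) - p(n-7) + p(n-12) + p(n-15) - ... gives p(0..6) = 1, 1, 2, 3, 5, 7, 11. p(7) = p(6) + p(5) - p(2) - p(0) = 11 + 7 - 2 - 1 = 15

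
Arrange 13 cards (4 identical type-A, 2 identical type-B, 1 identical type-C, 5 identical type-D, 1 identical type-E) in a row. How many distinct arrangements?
13! / (4! × 2! × 1! × 5! × 1!) = 1081080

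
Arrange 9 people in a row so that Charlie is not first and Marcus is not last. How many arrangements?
By inclusion-exclusion: 9! - 2×(9-1)! + (9-2)! = 362880 - 80640 + 5040 = 287280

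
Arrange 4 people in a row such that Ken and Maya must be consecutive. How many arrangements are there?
Treat the 2 as one block: (4-2+1)! × 2! = 6 × 2 = 12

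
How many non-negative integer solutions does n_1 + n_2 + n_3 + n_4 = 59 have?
C(59+4-1, 4-1) = C(62, 3) = 37820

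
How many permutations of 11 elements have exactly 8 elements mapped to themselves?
Choose the 8 fixed points C(11,8) = 165, derange the rest: !3 = Σ_{j=0}^{3} (-1)^j·3!/j! = 6 - 6 + 3 - 1 = 2. Product = 165 × 2 = 330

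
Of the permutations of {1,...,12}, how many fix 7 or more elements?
Exactly j fixed points: C(12,j)·!(12-j); sum over j ≥ 7 (derangement numbers via !m = (m-1)·(!(m-1) + !(m-2)): !0..!5 = 1, 0, 1, 2, 9, 44). Σ_{j=7}^{12} C(12,j)·!(12-j) = C(12,7)·!5 + C(12,8)·!4 + C(12,9)·!3 + C(12,10)·!2 + C(12,11)·!1 + C(12,12)·!0 = 792·44 + 495·9 + 220·2 + 66·1 + 12·0 + 1·1 = 39810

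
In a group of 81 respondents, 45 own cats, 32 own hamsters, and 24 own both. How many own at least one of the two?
|A∪B| = |A| + |B| - |A∩B| = 45 + 32 - 24 = 53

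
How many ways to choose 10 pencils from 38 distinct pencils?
C(38,10) = 38!/(10!×28!) = 472733756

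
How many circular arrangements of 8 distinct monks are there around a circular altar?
Circular: fix one position, arrange the rest. (8-1)! = 5040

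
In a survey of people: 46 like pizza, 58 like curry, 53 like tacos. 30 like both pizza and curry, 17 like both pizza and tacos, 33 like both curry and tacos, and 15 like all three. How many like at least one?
|A∪B∪C| = 46+58+53-30-17-33+15 = 92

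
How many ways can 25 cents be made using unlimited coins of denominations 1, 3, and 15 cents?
Coefficient of x^25 in 1/(1-x^1) · 1/(1-x^3) · 1/(1-x^15). Case on j = number of 15-cent coins (j = 0..1); remainder r = 25 - 15j is made from {1,3} in ⌊r/3⌋+1 ways. r = 25, 10 → 9 + 4 = 13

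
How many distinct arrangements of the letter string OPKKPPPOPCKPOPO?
15! / (4! × 1! × 7! × 3!) = 1801800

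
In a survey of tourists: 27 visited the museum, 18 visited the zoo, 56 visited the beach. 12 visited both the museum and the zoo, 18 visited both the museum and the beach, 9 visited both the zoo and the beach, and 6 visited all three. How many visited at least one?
|A∪B∪C| = 27+18+56-12-18-9+6 = 68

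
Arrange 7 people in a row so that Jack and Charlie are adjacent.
Treat as block: (7-1)! × 2! = 720 × 2 = 1440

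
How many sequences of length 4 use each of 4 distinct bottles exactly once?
4! = 24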